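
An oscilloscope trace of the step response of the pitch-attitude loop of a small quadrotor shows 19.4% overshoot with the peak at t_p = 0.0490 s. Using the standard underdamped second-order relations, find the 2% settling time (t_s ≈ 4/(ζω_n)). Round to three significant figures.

The overshoot fixes ζ = −ln(OS)/√(π²+ln²(OS)) = 0.463.
t_p = π/ω_d ⇒ ω_d = 64.1 rad/s; then ω_n = ω_d/√(1−ζ²) = 72.3 rad/s.
t_s ≈ 4/(ζω_n) = 4/(0.463·72.3) = 0.120 s.

t_s ≈ 0.120 s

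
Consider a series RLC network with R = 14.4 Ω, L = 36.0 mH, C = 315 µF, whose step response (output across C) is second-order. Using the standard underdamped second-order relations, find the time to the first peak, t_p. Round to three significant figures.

For a series RLC circuit (capacitor voltage as output), ω_n = 1/√(LC) = 1/√(36.0 mH · 315 µF) = 297 rad/s.
ζ = (R/2)·√(C/L) = (14.4/2)·√(315 µF/36.0 mH) = 0.673.
ω_d = ω_n√(1−ζ²) = 220 rad/s. t_p = π/ω_d = 0.0143 s.

t_p ≈ 0.0143 s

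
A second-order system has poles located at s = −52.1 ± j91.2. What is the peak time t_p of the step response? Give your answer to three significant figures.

t_p ≈ 0.0344 s

t_p = π/ω_d with ω_d = 91.2 (the imaginary part), so t_p = 0.0344 s.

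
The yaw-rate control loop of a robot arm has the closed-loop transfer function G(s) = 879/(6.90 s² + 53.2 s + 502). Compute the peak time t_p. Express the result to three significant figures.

t_p ≈ 0.413 s

Dividing through by 6.90: denominator becomes s² + 7.710 s + 72.75.
So ω_n = √72.75 = 8.53 rad/s and ζ = 7.710/(2·8.53) = 0.452.
ω_d = ω_n√(1−ζ²) = 7.61 rad/s. t_p = π/ω_d = 0.413 s.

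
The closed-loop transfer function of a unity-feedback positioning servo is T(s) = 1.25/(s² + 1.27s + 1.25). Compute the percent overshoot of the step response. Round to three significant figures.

%OS ≈ 11.4%

Comparing the denominator to s² + 2ζω_n s + ω_n²: ω_n = √1.25 = 1.12 rad/s, and 2ζω_n = 1.27 so ζ = 1.27/(2·1.12) = 0.568.
Overshoot: exp(−π·0.568/√(1−0.568²)) = 0.114, i.e. 11.4%.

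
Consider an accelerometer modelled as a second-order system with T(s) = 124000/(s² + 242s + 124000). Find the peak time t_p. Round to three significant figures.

t_p ≈ 0.00950 s

Matching coefficients with s² + 2ζω_n s + ω_n² gives ω_n² = 124000 ⇒ ω_n = 352 rad/s, and ζ = 242/(2ω_n) = 0.344.
The damped frequency ω_d = ω_n√(1−ζ²) = 331 rad/s. Then t_p = π/ω_d = 0.00950 s.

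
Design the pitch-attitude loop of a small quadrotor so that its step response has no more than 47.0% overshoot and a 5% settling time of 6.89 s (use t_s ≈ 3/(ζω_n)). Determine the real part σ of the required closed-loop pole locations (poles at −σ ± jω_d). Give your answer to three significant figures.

The settling-time spec alone fixes σ = ζω_n = 3/t_s = 3/6.89 = 0.435.
(Overshoot then fixes ζ = 0.234 and hence ω_d = σ·√(1−ζ²)/ζ = 1.81 rad/s.)

σ ≈ 0.435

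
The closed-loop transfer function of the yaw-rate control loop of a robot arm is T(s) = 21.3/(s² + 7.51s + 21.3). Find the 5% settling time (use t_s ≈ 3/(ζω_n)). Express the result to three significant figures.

Comparing the denominator to s² + 2ζω_n s + ω_n²: ω_n = √21.3 = 4.62 rad/s, and 2ζω_n = 7.51 so ζ = 7.51/(2·4.62) = 0.814.
t_s ≈ 3/(ζω_n) = 3/(0.814·4.62) = 0.799 s.

t_s ≈ 0.799 s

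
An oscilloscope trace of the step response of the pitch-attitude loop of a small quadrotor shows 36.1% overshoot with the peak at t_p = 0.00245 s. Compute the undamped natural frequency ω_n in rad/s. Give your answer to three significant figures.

ζ from %OS: ζ = |ln 0.361|/√(π²+ln²0.361) = 0.308.
t_p = π/ω_d ⇒ ω_d = 1280 rad/s; then ω_n = ω_d/√(1−ζ²) = 1350 rad/s.

ω_n ≈ 1350 rad/s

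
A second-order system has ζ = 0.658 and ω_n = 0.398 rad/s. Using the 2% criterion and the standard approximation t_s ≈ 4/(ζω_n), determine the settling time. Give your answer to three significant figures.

t_s ≈ 4/(ζω_n) = 4/(0.658 × 0.398) = 15.3 s.

t_s ≈ 15.3 s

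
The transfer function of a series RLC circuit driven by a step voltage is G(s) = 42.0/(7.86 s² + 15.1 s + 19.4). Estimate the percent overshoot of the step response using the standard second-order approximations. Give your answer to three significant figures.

%OS ≈ 8.83%

Dividing through by 7.86: denominator becomes s² + 1.921 s + 2.468.
So ω_n = √2.468 = 1.57 rad/s and ζ = 1.921/(2·1.57) = 0.611.
Overshoot: exp(−π·0.611/√(1−0.611²)) = 0.0883, i.e. 8.83%.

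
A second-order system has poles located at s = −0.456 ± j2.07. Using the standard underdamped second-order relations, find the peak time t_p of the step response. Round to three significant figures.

t_p ≈ 1.52 s

t_p = π/ω_d with ω_d = 2.07 (the imaginary part), so t_p = 1.52 s.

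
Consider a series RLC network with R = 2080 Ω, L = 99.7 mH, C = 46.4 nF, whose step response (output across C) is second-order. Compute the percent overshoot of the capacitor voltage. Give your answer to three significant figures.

%OS ≈ 4.23%

For a series RLC circuit (capacitor voltage as output), ω_n = 1/√(LC) = 1/√(99.7 mH · 46.4 nF) = 14700 rad/s.
ζ = (R/2)·√(C/L) = (2080/2)·√(46.4 nF/99.7 mH) = 0.709.
%OS = 100 e^{−πζ/√(1−ζ²)} with ζ = 0.709 gives 4.23%.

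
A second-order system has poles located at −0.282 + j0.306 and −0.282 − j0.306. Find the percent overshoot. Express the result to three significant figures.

The poles are at −σ ± jω_d with σ = 0.282 and ω_d = 0.306, so ω_n = √(σ²+ω_d²) = 0.416 rad/s and ζ = σ/ω_n = 0.678.
%OS = 100 e^{−πζ/√(1−ζ²)} with ζ = 0.678 gives 5.53%.

%OS ≈ 5.53%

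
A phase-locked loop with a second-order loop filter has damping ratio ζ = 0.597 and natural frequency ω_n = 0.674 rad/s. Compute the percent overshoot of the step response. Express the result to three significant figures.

For an underdamped second-order system, %OS = 100·exp(−πζ/√(1−ζ²)).
πζ/√(1−ζ²) = π·0.597/√(1−0.356) = 2.338, so %OS = 100·e^(−2.338) = 9.65%.

%OS ≈ 9.65%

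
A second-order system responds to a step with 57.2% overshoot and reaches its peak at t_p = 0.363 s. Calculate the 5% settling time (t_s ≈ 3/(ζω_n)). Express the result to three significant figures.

t_s ≈ 1.95 s

From the overshoot, ζ = −ln(OS)/√(π²+ln²(OS)) = 0.175.
t_p = π/ω_d ⇒ ω_d = 8.65 rad/s; then ω_n = ω_d/√(1−ζ²) = 8.79 rad/s.
t_s ≈ 3/(ζω_n) = 3/(0.175·8.79) = 1.95 s.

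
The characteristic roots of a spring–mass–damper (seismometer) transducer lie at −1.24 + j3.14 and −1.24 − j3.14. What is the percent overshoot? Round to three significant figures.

The poles are at −σ ± jω_d with σ = 1.24 and ω_d = 3.14, so ω_n = √(σ²+ω_d²) = 3.38 rad/s and ζ = σ/ω_n = 0.367.
%OS = 100 e^{−πζ/√(1−ζ²)} with ζ = 0.367 gives 28.9%.

%OS ≈ 28.9%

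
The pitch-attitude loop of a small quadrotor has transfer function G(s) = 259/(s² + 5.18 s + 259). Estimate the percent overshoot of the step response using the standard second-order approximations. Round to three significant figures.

%OS ≈ 59.9%

Matching coefficients with s² + 2ζω_n s + ω_n² gives ω_n² = 259 ⇒ ω_n = 16.1 rad/s, and ζ = 5.18/(2ω_n) = 0.161.
%OS = 100·exp(−πζ/√(1−ζ²)) = 59.9%.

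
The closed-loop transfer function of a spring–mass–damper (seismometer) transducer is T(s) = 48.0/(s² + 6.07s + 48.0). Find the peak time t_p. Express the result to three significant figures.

t_p ≈ 0.504 s

ω_n = √48.0 = 6.93 rad/s; ζ = 6.07/(2·6.93) = 0.438.
ω_d = 6.93·√(1 − 0.438²) = 6.23 rad/s. Then t_p = π/ω_d = 0.504 s.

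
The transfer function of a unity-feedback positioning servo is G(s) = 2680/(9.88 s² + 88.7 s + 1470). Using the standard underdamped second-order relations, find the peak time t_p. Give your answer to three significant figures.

Dividing through by 9.88: denominator becomes s² + 8.978 s + 148.8.
So ω_n = √148.8 = 12.2 rad/s and ζ = 8.978/(2·12.2) = 0.368.
The damped frequency ω_d = ω_n√(1−ζ²) = 11.3 rad/s. t_p = π/ω_d = 0.277 s.

t_p ≈ 0.277 s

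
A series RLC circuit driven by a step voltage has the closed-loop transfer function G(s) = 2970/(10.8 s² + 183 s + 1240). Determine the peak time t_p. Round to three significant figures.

Dividing through by 10.8: denominator becomes s² + 16.94 s + 114.8.
So ω_n = √114.8 = 10.7 rad/s and ζ = 16.94/(2·10.7) = 0.791.
ω_d = 10.7·√(1 − 0.791²) = 6.56 rad/s. t_p = π/ω_d = 0.479 s.

t_p ≈ 0.479 s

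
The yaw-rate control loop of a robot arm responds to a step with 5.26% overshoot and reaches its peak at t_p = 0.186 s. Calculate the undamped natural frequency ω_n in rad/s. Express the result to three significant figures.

ζ from %OS: ζ = |ln 0.0526|/√(π²+ln²0.0526) = 0.684.
t_p = π/ω_d ⇒ ω_d = 16.9 rad/s; then ω_n = ω_d/√(1−ζ²) = 23.2 rad/s.

ω_n ≈ 23.2 rad/s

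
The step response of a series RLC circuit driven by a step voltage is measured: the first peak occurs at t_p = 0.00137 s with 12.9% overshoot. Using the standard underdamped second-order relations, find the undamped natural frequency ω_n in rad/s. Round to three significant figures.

The overshoot fixes ζ = −ln(OS)/√(π²+ln²(OS)) = 0.546.
From t_p = π/ω_d, ω_d = π/0.00137 = 2290 rad/s, so ω_n = ω_d/√(1−ζ²) = 2740 rad/s.

ω_n ≈ 2740 rad/s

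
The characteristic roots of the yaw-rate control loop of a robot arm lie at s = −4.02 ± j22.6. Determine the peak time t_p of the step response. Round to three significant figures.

t_p ≈ 0.139 s

t_p = π/ω_d with ω_d = 22.6 (the imaginary part), so t_p = 0.139 s.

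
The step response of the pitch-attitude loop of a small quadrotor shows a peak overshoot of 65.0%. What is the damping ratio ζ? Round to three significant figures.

ζ = −ln(OS)/√(π² + (ln OS)²). With OS = 0.650, ln OS = −0.4308 and ζ = 0.4308/3.171 = 0.136.

ζ ≈ 0.136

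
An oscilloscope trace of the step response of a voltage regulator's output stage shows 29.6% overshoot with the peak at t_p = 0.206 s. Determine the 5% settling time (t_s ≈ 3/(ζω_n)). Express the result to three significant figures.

t_s ≈ 0.508 s

ζ from %OS: ζ = |ln 0.296|/√(π²+ln²0.296) = 0.361.
t_p = π/ω_d ⇒ ω_d = 15.3 rad/s; then ω_n = ω_d/√(1−ζ²) = 16.4 rad/s.
t_s ≈ 3/(ζω_n) = 3/(0.361·16.4) = 0.508 s.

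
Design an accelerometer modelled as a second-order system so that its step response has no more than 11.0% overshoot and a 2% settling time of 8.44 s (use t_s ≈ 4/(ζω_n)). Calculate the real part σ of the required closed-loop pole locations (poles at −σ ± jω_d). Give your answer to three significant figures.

The settling-time spec alone fixes σ = ζω_n = 4/t_s = 4/8.44 = 0.474.
(Overshoot then fixes ζ = 0.575 and hence ω_d = σ·√(1−ζ²)/ζ = 0.675 rad/s.)

σ ≈ 0.474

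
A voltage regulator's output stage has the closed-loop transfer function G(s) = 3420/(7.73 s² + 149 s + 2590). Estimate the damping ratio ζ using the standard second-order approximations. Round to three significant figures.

ζ ≈ 0.527

Dividing through by 7.73: denominator becomes s² + 19.28 s + 335.1.
So ω_n = √335.1 = 18.3 rad/s and ζ = 19.28/(2·18.3) = 0.527.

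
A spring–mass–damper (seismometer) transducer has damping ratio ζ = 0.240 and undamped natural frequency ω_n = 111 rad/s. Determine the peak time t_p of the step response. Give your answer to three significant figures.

The damped frequency is ω_d = ω_n√(1−ζ²) = 111·√(1−0.0576) = 108 rad/s.
Peak time t_p = π/ω_d = π/108 = 0.0292 s.

t_p ≈ 0.0292 s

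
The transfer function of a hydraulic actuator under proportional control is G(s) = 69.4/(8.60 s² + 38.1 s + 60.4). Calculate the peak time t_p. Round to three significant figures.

t_p ≈ 2.16 s

Dividing through by 8.60: denominator becomes s² + 4.430 s + 7.023.
So ω_n = √7.023 = 2.65 rad/s and ζ = 4.430/(2·2.65) = 0.836.
The damped frequency ω_d = ω_n√(1−ζ²) = 1.45 rad/s. t_p = π/ω_d = 2.16 s.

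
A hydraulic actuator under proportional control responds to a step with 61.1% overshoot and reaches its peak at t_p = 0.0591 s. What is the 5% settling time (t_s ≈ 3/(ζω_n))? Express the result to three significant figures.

ζ from %OS: ζ = |ln 0.611|/√(π²+ln²0.611) = 0.155.
t_p = π/ω_d ⇒ ω_d = 53.2 rad/s; then ω_n = ω_d/√(1−ζ²) = 53.8 rad/s.
t_s ≈ 3/(ζω_n) = 3/(0.155·53.8) = 0.360 s.

t_s ≈ 0.360 s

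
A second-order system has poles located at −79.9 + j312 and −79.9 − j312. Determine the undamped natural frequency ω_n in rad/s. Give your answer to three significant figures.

|pole| = ω_n = √(79.9² + 312²) = 322 rad/s; ζ = cos θ = σ/ω_n = 0.248.

ω_n ≈ 322 rad/s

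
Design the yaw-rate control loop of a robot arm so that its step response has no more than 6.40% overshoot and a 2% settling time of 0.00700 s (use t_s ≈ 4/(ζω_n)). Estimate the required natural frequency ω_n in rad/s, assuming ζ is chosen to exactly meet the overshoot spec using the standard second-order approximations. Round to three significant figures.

ω_n ≈ 868 rad/s

From %OS = 100·exp(−πζ/√(1−ζ²)), invert to get ζ = −ln(OS)/√(π² + ln²(OS)) with OS = 0.0640.
−ln 0.0640 = 2.749, so ζ = 2.749/√(π² + 7.556) = 0.659.
Then ω_n = 4/(ζ t_s) = 4/(0.659 × 0.00700) = 868 rad/s.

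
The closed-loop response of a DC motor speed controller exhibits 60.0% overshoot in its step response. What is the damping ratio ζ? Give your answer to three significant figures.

Inverting the overshoot relation: ζ = |ln 0.600|/√(π² + ln²0.600) = 0.160.

ζ ≈ 0.160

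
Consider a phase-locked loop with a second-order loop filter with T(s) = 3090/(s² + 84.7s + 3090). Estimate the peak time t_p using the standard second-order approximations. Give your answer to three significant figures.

t_p ≈ 0.0873 s

Comparing the denominator to s² + 2ζω_n s + ω_n²: ω_n = √3090 = 55.6 rad/s, and 2ζω_n = 84.7 so ζ = 84.7/(2·55.6) = 0.762.
The damped frequency ω_d = ω_n√(1−ζ²) = 36.0 rad/s. Then t_p = π/ω_d = 0.0873 s.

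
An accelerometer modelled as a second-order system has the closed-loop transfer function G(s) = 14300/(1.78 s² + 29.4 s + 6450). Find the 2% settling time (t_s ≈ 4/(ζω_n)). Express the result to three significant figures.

t_s ≈ 0.484 s

Dividing through by 1.78: denominator becomes s² + 16.52 s + 3624.
So ω_n = √3624 = 60.2 rad/s and ζ = 16.52/(2·60.2) = 0.137.
t_s ≈ 4/(ζω_n) = 0.484 s.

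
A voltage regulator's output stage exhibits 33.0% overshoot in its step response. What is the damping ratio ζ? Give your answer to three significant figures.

ζ ≈ 0.333

From %OS = 100·exp(−πζ/√(1−ζ²)), invert to get ζ = −ln(OS)/√(π² + ln²(OS)) with OS = 0.330.
−ln 0.330 = 1.109, so ζ = 1.109/√(π² + 1.229) = 0.333.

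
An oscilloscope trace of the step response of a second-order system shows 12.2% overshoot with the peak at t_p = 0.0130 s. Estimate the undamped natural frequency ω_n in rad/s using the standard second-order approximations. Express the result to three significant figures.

ω_n ≈ 291 rad/s

ζ from %OS: ζ = |ln 0.122|/√(π²+ln²0.122) = 0.556.
From t_p = π/ω_d, ω_d = π/0.0130 = 242 rad/s, so ω_n = ω_d/√(1−ζ²) = 291 rad/s.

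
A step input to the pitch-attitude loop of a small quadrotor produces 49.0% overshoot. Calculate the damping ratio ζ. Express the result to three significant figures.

ζ ≈ 0.221

ζ = −ln(OS)/√(π² + (ln OS)²). With OS = 0.490, ln OS = −0.7133 and ζ = 0.7133/3.222 = 0.221.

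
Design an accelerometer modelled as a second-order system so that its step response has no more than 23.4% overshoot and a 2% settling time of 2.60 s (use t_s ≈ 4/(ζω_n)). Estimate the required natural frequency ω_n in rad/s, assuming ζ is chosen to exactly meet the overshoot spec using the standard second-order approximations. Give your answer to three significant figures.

ω_n ≈ 3.67 rad/s

ζ = −ln(OS)/√(π² + (ln OS)²). With OS = 0.234, ln OS = −1.452 and ζ = 1.452/3.461 = 0.420.
From t_s ≈ 4/(ζω_n): ω_n = 4/(ζ·t_s) = 4/(0.420·2.60) = 3.67 rad/s.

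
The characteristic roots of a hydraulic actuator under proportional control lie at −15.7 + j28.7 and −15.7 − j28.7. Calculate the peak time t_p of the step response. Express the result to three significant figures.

t_p = π/ω_d with ω_d = 28.7 (the imaginary part), so t_p = 0.109 s.

t_p ≈ 0.109 s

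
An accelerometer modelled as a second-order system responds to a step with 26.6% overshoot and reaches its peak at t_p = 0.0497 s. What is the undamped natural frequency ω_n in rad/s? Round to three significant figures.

ζ from %OS: ζ = |ln 0.266|/√(π²+ln²0.266) = 0.388.
t_p = π/ω_d ⇒ ω_d = 63.2 rad/s; then ω_n = ω_d/√(1−ζ²) = 68.6 rad/s.

ω_n ≈ 68.6 rad/s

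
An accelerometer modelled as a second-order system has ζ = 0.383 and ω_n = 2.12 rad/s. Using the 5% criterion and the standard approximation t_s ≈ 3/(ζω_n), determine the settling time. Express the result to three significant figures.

t_s ≈ 3/(ζω_n) = 3/(0.383 × 2.12) = 3.69 s.

t_s ≈ 3.69 s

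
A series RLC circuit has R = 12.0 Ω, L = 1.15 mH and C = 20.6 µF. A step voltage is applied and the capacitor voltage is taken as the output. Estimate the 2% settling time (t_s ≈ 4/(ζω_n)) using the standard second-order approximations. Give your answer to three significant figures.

t_s ≈ 0.000767 s

For a series RLC circuit (capacitor voltage as output), ω_n = 1/√(LC) = 1/√(1.15 mH · 20.6 µF) = 6500 rad/s.
ζ = (R/2)·√(C/L) = (12.0/2)·√(20.6 µF/1.15 mH) = 0.803.
t_s ≈ 4/(ζω_n) = 0.000767 s.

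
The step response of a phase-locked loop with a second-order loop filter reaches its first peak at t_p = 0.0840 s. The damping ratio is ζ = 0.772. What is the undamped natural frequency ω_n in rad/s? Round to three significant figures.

Peak time t_p = π/ω_d, so ω_d = π/t_p = π/0.0840 = 37.4 rad/s.
ω_n = ω_d/√(1−ζ²) = 37.4/√0.404 = 58.8 rad/s.

ω_n ≈ 58.8 rad/s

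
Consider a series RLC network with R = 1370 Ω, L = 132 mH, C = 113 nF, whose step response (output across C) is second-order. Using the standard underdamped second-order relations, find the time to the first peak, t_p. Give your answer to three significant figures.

t_p ≈ 0.000496 s

For a series RLC circuit (capacitor voltage as output), ω_n = 1/√(LC) = 1/√(132 mH · 113 nF) = 8190 rad/s.
ζ = (R/2)·√(C/L) = (1370/2)·√(113 nF/132 mH) = 0.634.
The damped frequency ω_d = ω_n√(1−ζ²) = 6330 rad/s. t_p = π/ω_d = 0.000496 s.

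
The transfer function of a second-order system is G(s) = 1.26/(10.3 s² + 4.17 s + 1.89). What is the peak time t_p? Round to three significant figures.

Dividing through by 10.3: denominator becomes s² + 0.4049 s + 0.1835.
So ω_n = √0.1835 = 0.428 rad/s and ζ = 0.4049/(2·0.428) = 0.473.
ω_d = ω_n√(1−ζ²) = 0.378 rad/s. t_p = π/ω_d = 8.32 s.

t_p ≈ 8.32 s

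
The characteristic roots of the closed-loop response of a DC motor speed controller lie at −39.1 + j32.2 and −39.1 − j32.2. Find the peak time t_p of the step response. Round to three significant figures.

t_p = π/ω_d with ω_d = 32.2 (the imaginary part), so t_p = 0.0976 s.

t_p ≈ 0.0976 s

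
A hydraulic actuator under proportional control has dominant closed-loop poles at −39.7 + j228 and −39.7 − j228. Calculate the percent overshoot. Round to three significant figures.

|pole| = ω_n = √(39.7² + 228²) = 231 rad/s; ζ = cos θ = σ/ω_n = 0.172.
Overshoot: exp(−π·0.172/√(1−0.172²)) = 0.579, i.e. 57.9%.

%OS ≈ 57.9%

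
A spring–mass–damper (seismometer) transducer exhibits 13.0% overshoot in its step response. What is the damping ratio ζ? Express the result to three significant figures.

ζ = −ln(OS)/√(π² + (ln OS)²). With OS = 0.130, ln OS = −2.040 and ζ = 2.040/3.746 = 0.545.

ζ ≈ 0.545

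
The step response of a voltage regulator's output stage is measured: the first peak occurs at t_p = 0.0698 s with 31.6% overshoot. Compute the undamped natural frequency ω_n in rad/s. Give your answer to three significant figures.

ω_n ≈ 47.9 rad/s

ζ from %OS: ζ = |ln 0.316|/√(π²+ln²0.316) = 0.344.
t_p = π/ω_d ⇒ ω_d = 45.0 rad/s; then ω_n = ω_d/√(1−ζ²) = 47.9 rad/s.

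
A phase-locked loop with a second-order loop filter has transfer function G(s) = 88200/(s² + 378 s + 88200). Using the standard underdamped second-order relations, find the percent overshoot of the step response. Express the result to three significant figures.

%OS ≈ 7.49%

Comparing the denominator to s² + 2ζω_n s + ω_n²: ω_n = √88200 = 297 rad/s, and 2ζω_n = 378 so ζ = 378/(2·297) = 0.636.
%OS = 100 e^{−πζ/√(1−ζ²)} with ζ = 0.636 gives 7.49%.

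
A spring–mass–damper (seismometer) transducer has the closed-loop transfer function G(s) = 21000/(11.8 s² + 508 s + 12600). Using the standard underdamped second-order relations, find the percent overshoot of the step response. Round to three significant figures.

%OS ≈ 6.39%

Dividing through by 11.8: denominator becomes s² + 43.05 s + 1068.
So ω_n = √1068 = 32.7 rad/s and ζ = 43.05/(2·32.7) = 0.659.
Overshoot: exp(−π·0.659/√(1−0.659²)) = 0.0639, i.e. 6.39%.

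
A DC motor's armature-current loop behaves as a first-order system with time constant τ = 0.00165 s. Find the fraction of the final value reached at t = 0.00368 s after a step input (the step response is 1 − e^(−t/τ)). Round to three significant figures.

y/y_∞ ≈ 0.893

y(t)/y_∞ = 1 − e^(−t/τ) = 1 − e^(−0.00368/0.00165) = 1 − e^(−2.23) = 0.893.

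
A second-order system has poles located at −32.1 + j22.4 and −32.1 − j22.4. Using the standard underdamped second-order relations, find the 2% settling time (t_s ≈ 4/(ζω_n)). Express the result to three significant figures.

t_s ≈ 0.125 s

For poles at −σ ± jω_d, ζω_n = σ = 32.1, so t_s ≈ 4/σ = 0.125 s.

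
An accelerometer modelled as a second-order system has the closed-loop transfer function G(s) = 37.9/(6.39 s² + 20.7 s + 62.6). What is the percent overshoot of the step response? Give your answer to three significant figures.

Dividing through by 6.39: denominator becomes s² + 3.239 s + 9.797.
So ω_n = √9.797 = 3.13 rad/s and ζ = 3.239/(2·3.13) = 0.517.
%OS = 100·exp(−πζ/√(1−ζ²)) = 15.0%.

%OS ≈ 15.0%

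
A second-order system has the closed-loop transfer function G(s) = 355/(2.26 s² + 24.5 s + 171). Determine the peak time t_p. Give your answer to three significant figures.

Dividing through by 2.26: denominator becomes s² + 10.84 s + 75.66.
So ω_n = √75.66 = 8.70 rad/s and ζ = 10.84/(2·8.70) = 0.623.
ω_d = 8.70·√(1 − 0.623²) = 6.80 rad/s. t_p = π/ω_d = 0.462 s.

t_p ≈ 0.462 s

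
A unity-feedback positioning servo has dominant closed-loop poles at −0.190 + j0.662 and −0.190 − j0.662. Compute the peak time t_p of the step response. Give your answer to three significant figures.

t_p = π/ω_d with ω_d = 0.662 (the imaginary part), so t_p = 4.75 s.

t_p ≈ 4.75 s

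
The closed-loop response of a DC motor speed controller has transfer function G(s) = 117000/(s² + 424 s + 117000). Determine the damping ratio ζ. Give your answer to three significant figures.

ω_n = √117000 = 342 rad/s; ζ = 424/(2·342) = 0.620.

ζ ≈ 0.620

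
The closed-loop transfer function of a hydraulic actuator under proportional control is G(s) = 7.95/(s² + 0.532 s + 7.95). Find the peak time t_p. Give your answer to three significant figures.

t_p ≈ 1.12 s

Matching coefficients with s² + 2ζω_n s + ω_n² gives ω_n² = 7.95 ⇒ ω_n = 2.82 rad/s, and ζ = 0.532/(2ω_n) = 0.0943.
The damped frequency ω_d = ω_n√(1−ζ²) = 2.81 rad/s. Then t_p = π/ω_d = 1.12 s.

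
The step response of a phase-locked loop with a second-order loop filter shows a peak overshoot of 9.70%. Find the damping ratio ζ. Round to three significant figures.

ζ ≈ 0.596

From %OS = 100·exp(−πζ/√(1−ζ²)), invert to get ζ = −ln(OS)/√(π² + ln²(OS)) with OS = 0.0970.
−ln 0.0970 = 2.333, so ζ = 2.333/√(π² + 5.443) = 0.596.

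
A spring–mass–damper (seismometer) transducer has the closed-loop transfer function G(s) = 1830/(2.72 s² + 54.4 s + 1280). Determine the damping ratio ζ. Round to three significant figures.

ζ ≈ 0.461

Dividing through by 2.72: denominator becomes s² + 20.00 s + 470.6.
So ω_n = √470.6 = 21.7 rad/s and ζ = 20.00/(2·21.7) = 0.461.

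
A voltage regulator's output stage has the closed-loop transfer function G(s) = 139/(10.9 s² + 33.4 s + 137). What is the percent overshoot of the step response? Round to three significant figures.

Dividing through by 10.9: denominator becomes s² + 3.064 s + 12.57.
So ω_n = √12.57 = 3.55 rad/s and ζ = 3.064/(2·3.55) = 0.432.
Overshoot: exp(−π·0.432/√(1−0.432²)) = 0.222, i.e. 22.2%.

%OS ≈ 22.2%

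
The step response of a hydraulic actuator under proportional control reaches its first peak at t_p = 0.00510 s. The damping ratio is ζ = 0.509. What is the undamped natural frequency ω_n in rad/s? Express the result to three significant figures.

ω_n ≈ 716 rad/s

Peak time t_p = π/ω_d, so ω_d = π/t_p = π/0.00510 = 616 rad/s.
ω_n = ω_d/√(1−ζ²) = 616/√0.741 = 716 rad/s.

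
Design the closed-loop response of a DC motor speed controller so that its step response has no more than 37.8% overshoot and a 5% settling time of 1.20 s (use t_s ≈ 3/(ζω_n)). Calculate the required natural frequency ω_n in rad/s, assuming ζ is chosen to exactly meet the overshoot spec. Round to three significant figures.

ω_n ≈ 8.45 rad/s

Inverting the overshoot relation: ζ = |ln 0.378|/√(π² + ln²0.378) = 0.296.
From t_s ≈ 3/(ζω_n): ω_n = 3/(ζ·t_s) = 3/(0.296·1.20) = 8.45 rad/s.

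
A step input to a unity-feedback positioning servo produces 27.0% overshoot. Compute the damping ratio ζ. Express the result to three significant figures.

Inverting the overshoot relation: ζ = |ln 0.270|/√(π² + ln²0.270) = 0.385.

ζ ≈ 0.385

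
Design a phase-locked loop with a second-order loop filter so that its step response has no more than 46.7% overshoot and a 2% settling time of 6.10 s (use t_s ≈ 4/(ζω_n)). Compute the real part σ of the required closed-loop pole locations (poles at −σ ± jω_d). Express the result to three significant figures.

The settling-time spec alone fixes σ = ζω_n = 4/t_s = 4/6.10 = 0.656.
(Overshoot then fixes ζ = 0.236 and hence ω_d = σ·√(1−ζ²)/ζ = 2.71 rad/s.)

σ ≈ 0.656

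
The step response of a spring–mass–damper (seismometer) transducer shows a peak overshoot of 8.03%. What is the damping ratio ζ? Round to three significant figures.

ζ = −ln(OS)/√(π² + (ln OS)²). With OS = 0.0803, ln OS = −2.522 and ζ = 2.522/4.029 = 0.626.

ζ ≈ 0.626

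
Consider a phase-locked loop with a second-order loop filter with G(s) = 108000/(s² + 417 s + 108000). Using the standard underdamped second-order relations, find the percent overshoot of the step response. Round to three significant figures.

Matching coefficients with s² + 2ζω_n s + ω_n² gives ω_n² = 108000 ⇒ ω_n = 329 rad/s, and ζ = 417/(2ω_n) = 0.634.
%OS = 100 e^{−πζ/√(1−ζ²)} with ζ = 0.634 gives 7.59%.

%OS ≈ 7.59%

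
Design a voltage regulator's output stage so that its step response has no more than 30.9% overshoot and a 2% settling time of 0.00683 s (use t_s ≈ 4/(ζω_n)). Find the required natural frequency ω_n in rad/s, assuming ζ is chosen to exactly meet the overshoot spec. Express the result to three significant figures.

From %OS = 100·exp(−πζ/√(1−ζ²)), invert to get ζ = −ln(OS)/√(π² + ln²(OS)) with OS = 0.309.
−ln 0.309 = 1.174, so ζ = 1.174/√(π² + 1.379) = 0.350.
Then ω_n = 4/(ζ t_s) = 4/(0.350 × 0.00683) = 1670 rad/s.

ω_n ≈ 1670 rad/s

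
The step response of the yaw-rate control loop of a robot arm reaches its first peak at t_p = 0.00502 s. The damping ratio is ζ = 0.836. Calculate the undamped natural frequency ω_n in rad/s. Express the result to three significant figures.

ω_n ≈ 1140 rad/s

Peak time t_p = π/ω_d, so ω_d = π/t_p = π/0.00502 = 626 rad/s.
ω_n = ω_d/√(1−ζ²) = 626/√0.301 = 1140 rad/s.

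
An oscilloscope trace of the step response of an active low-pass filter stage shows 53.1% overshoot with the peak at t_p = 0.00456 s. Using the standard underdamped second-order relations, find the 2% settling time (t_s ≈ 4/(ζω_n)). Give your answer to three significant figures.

t_s ≈ 0.0288 s

The overshoot fixes ζ = −ln(OS)/√(π²+ln²(OS)) = 0.198.
From t_p = π/ω_d, ω_d = π/0.00456 = 689 rad/s, so ω_n = ω_d/√(1−ζ²) = 703 rad/s.
t_s ≈ 4/(ζω_n) = 4/(0.198·703) = 0.0288 s.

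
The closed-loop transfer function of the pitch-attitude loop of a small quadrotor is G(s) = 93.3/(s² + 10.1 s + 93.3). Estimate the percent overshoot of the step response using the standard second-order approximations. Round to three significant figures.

%OS ≈ 14.6%

Comparing the denominator to s² + 2ζω_n s + ω_n²: ω_n = √93.3 = 9.66 rad/s, and 2ζω_n = 10.1 so ζ = 10.1/(2·9.66) = 0.523.
Overshoot: exp(−π·0.523/√(1−0.523²)) = 0.146, i.e. 14.6%.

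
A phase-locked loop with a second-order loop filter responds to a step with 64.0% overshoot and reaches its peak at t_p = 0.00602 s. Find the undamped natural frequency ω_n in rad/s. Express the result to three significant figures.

ω_n ≈ 527 rad/s

ζ from %OS: ζ = |ln 0.640|/√(π²+ln²0.640) = 0.141.
From t_p = π/ω_d, ω_d = π/0.00602 = 522 rad/s, so ω_n = ω_d/√(1−ζ²) = 527 rad/s.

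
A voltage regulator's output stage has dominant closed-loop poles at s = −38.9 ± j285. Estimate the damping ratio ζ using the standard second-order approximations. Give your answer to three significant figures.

The poles are at −σ ± jω_d with σ = 38.9 and ω_d = 285, so ω_n = √(σ²+ω_d²) = 288 rad/s and ζ = σ/ω_n = 0.135.

ζ ≈ 0.135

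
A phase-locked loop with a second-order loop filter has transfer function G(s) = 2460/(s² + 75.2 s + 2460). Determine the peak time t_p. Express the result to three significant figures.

t_p ≈ 0.0971 s

ω_n = √2460 = 49.6 rad/s; ζ = 75.2/(2·49.6) = 0.758.
The damped frequency ω_d = ω_n√(1−ζ²) = 32.3 rad/s. Then t_p = π/ω_d = 0.0971 s.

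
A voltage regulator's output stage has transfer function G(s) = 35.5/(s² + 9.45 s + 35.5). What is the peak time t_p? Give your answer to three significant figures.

t_p ≈ 0.866 s

Comparing the denominator to s² + 2ζω_n s + ω_n²: ω_n = √35.5 = 5.96 rad/s, and 2ζω_n = 9.45 so ζ = 9.45/(2·5.96) = 0.793.
The damped frequency ω_d = ω_n√(1−ζ²) = 3.63 rad/s. Then t_p = π/ω_d = 0.866 s.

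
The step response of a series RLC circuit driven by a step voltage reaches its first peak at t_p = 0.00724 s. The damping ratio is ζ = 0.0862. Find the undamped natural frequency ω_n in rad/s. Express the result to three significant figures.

ω_n ≈ 436 rad/s

Peak time t_p = π/ω_d, so ω_d = π/t_p = π/0.00724 = 434 rad/s.
ω_n = ω_d/√(1−ζ²) = 434/√0.993 = 436 rad/s.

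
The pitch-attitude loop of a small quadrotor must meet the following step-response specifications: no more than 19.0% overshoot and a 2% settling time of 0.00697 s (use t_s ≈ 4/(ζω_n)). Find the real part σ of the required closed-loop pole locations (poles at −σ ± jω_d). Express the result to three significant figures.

σ ≈ 574

The settling-time spec alone fixes σ = ζω_n = 4/t_s = 4/0.00697 = 574.
(Overshoot then fixes ζ = 0.467 and hence ω_d = σ·√(1−ζ²)/ζ = 1090 rad/s.)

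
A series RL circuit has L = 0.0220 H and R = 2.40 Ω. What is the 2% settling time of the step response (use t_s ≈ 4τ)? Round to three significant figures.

τ = L/R = 0.0220/2.40 = 0.00917 s.
t_s ≈ 4τ = 0.0367 s.

t_s ≈ 0.0367 s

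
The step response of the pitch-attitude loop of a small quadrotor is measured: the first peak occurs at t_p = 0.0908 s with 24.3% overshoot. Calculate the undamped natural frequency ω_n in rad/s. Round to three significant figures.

From the overshoot, ζ = −ln(OS)/√(π²+ln²(OS)) = 0.411.
From t_p = π/ω_d, ω_d = π/0.0908 = 34.6 rad/s, so ω_n = ω_d/√(1−ζ²) = 37.9 rad/s.

ω_n ≈ 37.9 rad/s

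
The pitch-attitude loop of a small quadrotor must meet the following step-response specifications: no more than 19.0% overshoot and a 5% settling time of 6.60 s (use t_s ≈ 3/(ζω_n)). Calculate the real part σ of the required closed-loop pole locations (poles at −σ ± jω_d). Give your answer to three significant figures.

The settling-time spec alone fixes σ = ζω_n = 3/t_s = 3/6.60 = 0.455.
(Overshoot then fixes ζ = 0.467 and hence ω_d = σ·√(1−ζ²)/ζ = 0.860 rad/s.)

σ ≈ 0.455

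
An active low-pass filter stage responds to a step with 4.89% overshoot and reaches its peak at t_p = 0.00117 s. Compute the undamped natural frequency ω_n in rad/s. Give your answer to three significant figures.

ζ from %OS: ζ = |ln 0.0489|/√(π²+ln²0.0489) = 0.693.
From t_p = π/ω_d, ω_d = π/0.00117 = 2690 rad/s, so ω_n = ω_d/√(1−ζ²) = 3720 rad/s.

ω_n ≈ 3720 rad/s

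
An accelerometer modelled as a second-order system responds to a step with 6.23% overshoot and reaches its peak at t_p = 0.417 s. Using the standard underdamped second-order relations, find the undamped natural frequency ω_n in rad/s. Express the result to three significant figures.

ω_n ≈ 10.1 rad/s

The overshoot fixes ζ = −ln(OS)/√(π²+ln²(OS)) = 0.662.
t_p = π/ω_d ⇒ ω_d = 7.53 rad/s; then ω_n = ω_d/√(1−ζ²) = 10.1 rad/s.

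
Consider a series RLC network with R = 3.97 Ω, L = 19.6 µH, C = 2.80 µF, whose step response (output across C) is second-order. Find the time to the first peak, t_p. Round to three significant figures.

For a series RLC circuit (capacitor voltage as output), ω_n = 1/√(LC) = 1/√(19.6 µH · 2.80 µF) = 135000 rad/s.
ζ = (R/2)·√(C/L) = (3.97/2)·√(2.80 µF/19.6 µH) = 0.750.
The damped frequency ω_d = ω_n√(1−ζ²) = 89200 rad/s. t_p = π/ω_d = 0.0000352 s.

t_p ≈ 0.0000352 s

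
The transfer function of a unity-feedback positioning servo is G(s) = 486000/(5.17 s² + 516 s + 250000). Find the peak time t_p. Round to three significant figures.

Dividing through by 5.17: denominator becomes s² + 99.81 s + 48360.
So ω_n = √48360 = 220 rad/s and ζ = 99.81/(2·220) = 0.227.
ω_d = 220·√(1 − 0.227²) = 214 rad/s. t_p = π/ω_d = 0.0147 s.

t_p ≈ 0.0147 s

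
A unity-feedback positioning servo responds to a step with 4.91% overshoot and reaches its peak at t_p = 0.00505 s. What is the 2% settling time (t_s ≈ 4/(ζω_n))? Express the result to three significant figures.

ζ from %OS: ζ = |ln 0.0491|/√(π²+ln²0.0491) = 0.692.
t_p = π/ω_d ⇒ ω_d = 622 rad/s; then ω_n = ω_d/√(1−ζ²) = 862 rad/s.
t_s ≈ 4/(ζω_n) = 4/(0.692·862) = 0.00670 s.

t_s ≈ 0.00670 s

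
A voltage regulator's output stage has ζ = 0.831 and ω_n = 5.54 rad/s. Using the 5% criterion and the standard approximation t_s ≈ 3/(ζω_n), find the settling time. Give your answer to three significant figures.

t_s ≈ 0.652 s

t_s ≈ 3/(ζω_n) = 3/(0.831 × 5.54) = 0.652 s.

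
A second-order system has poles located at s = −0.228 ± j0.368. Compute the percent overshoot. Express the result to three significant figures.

%OS ≈ 14.3%

With σ = 0.228, ω_d = 0.368: ω_n = √(σ²+ω_d²) = 0.433 rad/s, ζ = σ/ω_n = 0.527.
%OS = 100·exp(−πζ/√(1−ζ²)) = 14.3%.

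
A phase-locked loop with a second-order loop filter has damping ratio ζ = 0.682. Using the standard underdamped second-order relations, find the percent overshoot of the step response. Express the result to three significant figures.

%OS ≈ 5.34%

For an underdamped second-order system, %OS = 100·exp(−πζ/√(1−ζ²)).
πζ/√(1−ζ²) = π·0.682/√(1−0.465) = 2.930, so %OS = 100·e^(−2.930) = 5.34%.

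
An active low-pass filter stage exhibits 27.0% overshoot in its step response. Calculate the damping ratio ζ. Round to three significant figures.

Inverting the overshoot relation: ζ = |ln 0.270|/√(π² + ln²0.270) = 0.385.

ζ ≈ 0.385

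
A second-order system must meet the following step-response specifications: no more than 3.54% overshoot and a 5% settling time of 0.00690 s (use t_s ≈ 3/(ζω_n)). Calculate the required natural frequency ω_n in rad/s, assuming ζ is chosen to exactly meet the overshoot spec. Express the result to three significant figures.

Inverting the overshoot relation: ζ = |ln 0.0354|/√(π² + ln²0.0354) = 0.729.
From t_s ≈ 3/(ζω_n): ω_n = 3/(ζ·t_s) = 3/(0.729·0.00690) = 597 rad/s.

ω_n ≈ 597 rad/s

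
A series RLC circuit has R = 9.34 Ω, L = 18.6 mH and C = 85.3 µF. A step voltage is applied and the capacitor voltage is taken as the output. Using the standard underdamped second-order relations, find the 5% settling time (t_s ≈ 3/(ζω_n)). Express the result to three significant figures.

t_s ≈ 0.0119 s

For a series RLC circuit (capacitor voltage as output), ω_n = 1/√(LC) = 1/√(18.6 mH · 85.3 µF) = 794 rad/s.
ζ = (R/2)·√(C/L) = (9.34/2)·√(85.3 µF/18.6 mH) = 0.316.
t_s ≈ 3/(ζω_n) = 0.0119 s.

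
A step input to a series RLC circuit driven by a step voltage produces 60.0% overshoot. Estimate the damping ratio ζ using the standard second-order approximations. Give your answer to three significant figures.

ζ = −ln(OS)/√(π² + (ln OS)²). With OS = 0.600, ln OS = −0.5108 and ζ = 0.5108/3.183 = 0.160.

ζ ≈ 0.160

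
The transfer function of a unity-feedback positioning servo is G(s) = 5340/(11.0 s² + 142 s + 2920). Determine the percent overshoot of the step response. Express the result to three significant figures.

%OS ≈ 25.8%

Dividing through by 11.0: denominator becomes s² + 12.91 s + 265.5.
So ω_n = √265.5 = 16.3 rad/s and ζ = 12.91/(2·16.3) = 0.396.
%OS = 100 e^{−πζ/√(1−ζ²)} with ζ = 0.396 gives 25.8%.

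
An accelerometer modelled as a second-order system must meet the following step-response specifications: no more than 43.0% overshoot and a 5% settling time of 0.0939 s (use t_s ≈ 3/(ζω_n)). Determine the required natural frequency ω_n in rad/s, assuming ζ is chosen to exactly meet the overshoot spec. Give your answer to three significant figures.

Inverting the overshoot relation: ζ = |ln 0.430|/√(π² + ln²0.430) = 0.259.
From t_s ≈ 3/(ζω_n): ω_n = 3/(ζ·t_s) = 3/(0.259·0.0939) = 123 rad/s.

ω_n ≈ 123 rad/s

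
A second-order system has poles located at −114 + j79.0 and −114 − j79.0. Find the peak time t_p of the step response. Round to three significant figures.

t_p = π/ω_d with ω_d = 79.0 (the imaginary part), so t_p = 0.0398 s.

t_p ≈ 0.0398 s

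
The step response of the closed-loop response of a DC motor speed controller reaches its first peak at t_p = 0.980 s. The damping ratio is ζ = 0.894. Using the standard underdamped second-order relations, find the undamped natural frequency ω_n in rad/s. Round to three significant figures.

Peak time t_p = π/ω_d, so ω_d = π/t_p = π/0.980 = 3.21 rad/s.
ω_n = ω_d/√(1−ζ²) = 3.21/√0.201 = 7.15 rad/s.

ω_n ≈ 7.15 rad/s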